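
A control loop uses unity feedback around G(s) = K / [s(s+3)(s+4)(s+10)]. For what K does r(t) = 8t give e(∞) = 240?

4

The open loop has one pole at the origin → type 1 system.
K_v = lim_{s→0} s·G(s) = K / (3·4·10) = (1/120)·K.
e_ss = 8/K_v = 240 ⇒ K_v = 1/30 ⇒ K = (1/30)/(1/120) = 4.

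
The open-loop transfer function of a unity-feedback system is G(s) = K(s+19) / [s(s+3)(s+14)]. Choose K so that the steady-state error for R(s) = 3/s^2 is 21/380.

120

System type = 1 (one pole at s=0).
K_v = lim_{s→0} s·G(s) = K·19 / (3·14) = (19/42)·K.
e_ss = 3/K_v = 21/380 ⇒ K_v = 380/7 ⇒ K = (380/7)/(19/42) = 120.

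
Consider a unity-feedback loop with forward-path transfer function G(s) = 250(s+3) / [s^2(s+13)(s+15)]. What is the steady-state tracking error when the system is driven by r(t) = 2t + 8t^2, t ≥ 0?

4.16

The open loop has two poles at the origin → type 2 system. Taking each input component in turn:
  • 2t: tracked with zero error.
  • 8t^2: e_ss = 16/K_a with K_a=50/13 → 4.16.
Total e_ss = 4.16.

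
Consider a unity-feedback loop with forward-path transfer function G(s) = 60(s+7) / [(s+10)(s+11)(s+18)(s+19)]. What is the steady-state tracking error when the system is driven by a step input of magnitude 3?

The open loop has no poles at the origin → type 0 system.
K_p = lim_{s→0} G(s) = 60·7 / (10·11·18·19) = 7/627.
e_ss = 3/(1 + K_p) = 3/(634/627) = 1881/634.

1881/634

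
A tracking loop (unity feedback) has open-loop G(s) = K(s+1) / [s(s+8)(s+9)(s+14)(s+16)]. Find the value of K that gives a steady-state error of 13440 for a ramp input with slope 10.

12

The open loop has one pole at the origin → type 1 system.
K_v = lim_{s→0} s·G(s) = K·1 / (8·9·14·16) = (1/16128)·K.
e_ss = 10/K_v = 13440 ⇒ K_v = 1/1344 ⇒ K = (1/1344)/(1/16128) = 12.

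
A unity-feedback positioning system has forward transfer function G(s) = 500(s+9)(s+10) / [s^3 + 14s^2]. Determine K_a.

22500/7

Lowest-order denominator term is 14s^2, so the open loop has 2 poles at the origin → type 2 system.
K_a = lim_{s→0} s^2·G(s) = 500·9·10 / 14 = 22500/7.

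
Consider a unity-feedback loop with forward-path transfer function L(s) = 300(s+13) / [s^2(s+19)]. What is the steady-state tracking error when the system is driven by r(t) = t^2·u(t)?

19/1950

The open loop has two poles at the origin → type 2 system.
K_a = lim_{s→0} s^2·L(s) = 300·13 / (19) = 3900/19.
r(t) = t^2 gives R(s) = 2/s^3.
e_ss = 2/K_a = 2/(3900/19) = 19/1950.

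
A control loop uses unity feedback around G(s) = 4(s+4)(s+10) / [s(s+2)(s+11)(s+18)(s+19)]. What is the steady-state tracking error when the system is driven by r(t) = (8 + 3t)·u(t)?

The open loop has one pole at the origin → type 1 system. Taking each input component in turn:
  • 8: tracked with zero error.
  • 3t: e_ss = 3/K_v with K_v=40/1881 → 141.075.
Total e_ss = 141.075.

141.075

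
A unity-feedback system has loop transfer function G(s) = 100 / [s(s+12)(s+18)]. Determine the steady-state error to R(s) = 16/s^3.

The open loop has one pole at the origin → type 1 system.
For a type-1 system K_a = 0, so e_ss to a parabolic input is unbounded.

infinity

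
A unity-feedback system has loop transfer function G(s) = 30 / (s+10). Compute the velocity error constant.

0

The open loop has no poles at the origin → type 0 system.
K_v = lim_{s→0} s·G(s) = 0 (the extra factor of s kills the finite limit).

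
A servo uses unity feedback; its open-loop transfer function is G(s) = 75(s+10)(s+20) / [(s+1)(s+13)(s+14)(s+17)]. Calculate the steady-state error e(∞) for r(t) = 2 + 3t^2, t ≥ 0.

infinity

The open loop has no poles at the origin → type 0 system. Treating each term separately:
  • 2: e_ss = 2/(1+K_p) with K_p=7500/1547 → 3094/9047.
  • 3t^2: a type-0 system cannot track it, e_ss → ∞.
The unbounded component dominates.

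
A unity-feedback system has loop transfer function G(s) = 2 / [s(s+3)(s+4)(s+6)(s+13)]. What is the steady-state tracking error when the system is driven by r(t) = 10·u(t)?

G(s) has one factor of s in the denominator, so the system is type 1.
K_p = ∞ for a type-1 system; e_ss to a step is zero.

0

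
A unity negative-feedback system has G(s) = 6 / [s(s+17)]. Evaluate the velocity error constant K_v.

G(s) has one factor of s in the denominator, so the system is type 1.
K_v = lim_{s→0} s·G(s) = 6 / (17) = 6/17.

6/17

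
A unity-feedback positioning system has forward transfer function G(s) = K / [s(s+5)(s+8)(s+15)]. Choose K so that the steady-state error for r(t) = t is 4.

150

System type = 1 (one pole at s=0).
K_v = lim_{s→0} s·G(s) = K / (5·8·15) = (1/600)·K.
e_ss = 1/K_v = 4 ⇒ K_v = 0.25 ⇒ K = 0.25/(1/600) = 150.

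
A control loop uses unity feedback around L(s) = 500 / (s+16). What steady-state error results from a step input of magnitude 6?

System type = 0 (no poles at s=0).
K_p = lim_{s→0} L(s) = 500 / (16) = 31.25.
e_ss = 6/(1 + K_p) = 6/32.25 = 8/43.

8/43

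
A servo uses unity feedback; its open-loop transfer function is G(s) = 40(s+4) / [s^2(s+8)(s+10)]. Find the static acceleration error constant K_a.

2

G(s) has two factors of s in the denominator, so the system is type 2.
K_a = lim_{s→0} s^2·G(s) = 40·4 / (8·10) = 2.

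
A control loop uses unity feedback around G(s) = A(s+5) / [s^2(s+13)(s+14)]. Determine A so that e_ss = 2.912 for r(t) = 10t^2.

Two free integrators in G(s): this is a type 2 system.
K_a = lim_{s→0} s^2·G(s) = A·5 / (13·14) = (5/182)·A.
e_ss = 20/K_a = 2.912 ⇒ K_a = 625/91 ⇒ A = (625/91)/(5/182) = 250.

250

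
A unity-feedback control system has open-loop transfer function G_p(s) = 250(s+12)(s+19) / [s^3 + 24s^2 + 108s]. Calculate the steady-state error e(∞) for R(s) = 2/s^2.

The denominator has no term below 108s — 1 pole at s=0, type 1.
K_v = lim_{s→0} s·G_p(s) = 250·12·19 / 108 = 4750/9.
e_ss = 2/K_v = 2/(4750/9) = 9/2375.

9/2375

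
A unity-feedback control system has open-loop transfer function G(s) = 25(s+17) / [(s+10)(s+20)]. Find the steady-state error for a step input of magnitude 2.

0.64

G(s) has no factors of s in the denominator, so the system is type 0.
K_p = lim_{s→0} G(s) = 25·17 / (10·20) = 2.125.
e_ss = 2/(1 + K_p) = 2/3.125 = 0.64.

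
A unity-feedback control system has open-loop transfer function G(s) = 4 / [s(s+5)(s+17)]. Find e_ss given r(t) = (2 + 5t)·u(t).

One free integrator in G(s): this is a type 1 system. By superposition:
  • 2: tracked with zero error.
  • 5t: e_ss = 5/K_v with K_v=4/85 → 106.25.
Total e_ss = 106.25.

106.25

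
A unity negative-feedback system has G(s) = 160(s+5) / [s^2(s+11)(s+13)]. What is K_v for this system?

infinity

K_v = lim_{s→0} s·G(s); with 2 poles at the origin the limit diverges, so K_v = ∞.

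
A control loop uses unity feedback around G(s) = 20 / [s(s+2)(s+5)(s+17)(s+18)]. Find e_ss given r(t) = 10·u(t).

G(s) has one factor of s in the denominator, so the system is type 1.
A type-1 system has K_p = ∞, so it tracks a step input with zero steady-state error.

0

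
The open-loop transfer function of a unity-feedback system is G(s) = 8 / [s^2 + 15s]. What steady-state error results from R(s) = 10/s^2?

18.75

Lowest-order denominator term is 15s, so the open loop has 1 pole at the origin → type 1 system.
K_v = lim_{s→0} s·G(s) = 8 / 15 = 8/15.
e_ss = 10/K_v = 10/(8/15) = 18.75.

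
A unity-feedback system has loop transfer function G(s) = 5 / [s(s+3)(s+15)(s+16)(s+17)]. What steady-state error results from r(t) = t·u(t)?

2448

G(s) has one factor of s in the denominator, so the system is type 1.
K_v = lim_{s→0} s·G(s) = 5 / (3·15·16·17) = 1/2448.
e_ss = 1/K_v = 1/(1/2448) = 2448.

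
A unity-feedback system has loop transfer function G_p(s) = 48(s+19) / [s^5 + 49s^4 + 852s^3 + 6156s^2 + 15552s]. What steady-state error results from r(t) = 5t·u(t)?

1620/19

The denominator has no term below 15552s — 1 pole at s=0, type 1.
K_v = lim_{s→0} s·G_p(s) = 48·19 / 15552 = 19/324.
e_ss = 5/K_v = 5/(19/324) = 1620/19.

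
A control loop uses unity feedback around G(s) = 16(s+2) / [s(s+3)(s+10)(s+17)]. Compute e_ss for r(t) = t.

15.9375

One free integrator in G(s): this is a type 1 system.
K_v = lim_{s→0} s·G(s) = 16·2 / (3·10·17) = 16/255.
e_ss = 1/K_v = 1/(16/255) = 15.9375.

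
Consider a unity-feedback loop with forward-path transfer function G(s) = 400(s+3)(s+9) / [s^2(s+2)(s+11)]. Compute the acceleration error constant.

The open loop has two poles at the origin → type 2 system.
K_a = lim_{s→0} s^2·G(s) = 400·3·9 / (2·11) = 5400/11.

5400/11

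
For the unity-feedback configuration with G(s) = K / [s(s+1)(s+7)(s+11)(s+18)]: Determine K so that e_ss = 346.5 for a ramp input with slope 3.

The open loop has one pole at the origin → type 1 system.
K_v = lim_{s→0} s·G(s) = K / (1·7·11·18) = (1/1386)·K.
e_ss = 3/K_v = 346.5 ⇒ K_v = 2/231 ⇒ K = (2/231)/(1/1386) = 12.

12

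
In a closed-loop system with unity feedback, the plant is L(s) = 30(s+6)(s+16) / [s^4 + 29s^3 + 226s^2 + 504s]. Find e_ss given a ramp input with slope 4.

0.7

Lowest-order denominator term is 504s, so the open loop has 1 pole at the origin → type 1 system.
K_v = lim_{s→0} s·L(s) = 30·6·16 / 504 = 40/7.
e_ss = 4/K_v = 4/(40/7) = 0.7.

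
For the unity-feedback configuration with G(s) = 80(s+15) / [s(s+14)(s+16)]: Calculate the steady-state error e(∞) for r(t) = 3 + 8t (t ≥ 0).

112/75

G(s) has one factor of s in the denominator, so the system is type 1. By superposition:
  • 3: tracked with zero error.
  • 8t: e_ss = 8/K_v with K_v=75/14 → 112/75.
Total e_ss = 112/75.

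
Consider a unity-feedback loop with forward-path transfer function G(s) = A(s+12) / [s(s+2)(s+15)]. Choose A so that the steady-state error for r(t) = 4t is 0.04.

System type = 1 (one pole at s=0).
K_v = lim_{s→0} s·G(s) = A·12 / (2·15) = 0.4·A.
e_ss = 4/K_v = 0.04 ⇒ K_v = 100 ⇒ A = 100/0.4 = 250.

250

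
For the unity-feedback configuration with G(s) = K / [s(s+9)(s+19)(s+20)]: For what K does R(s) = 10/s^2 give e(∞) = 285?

The open loop has one pole at the origin → type 1 system.
K_v = lim_{s→0} s·G(s) = K / (9·19·20) = (1/3420)·K.
e_ss = 10/K_v = 285 ⇒ K_v = 2/57 ⇒ K = (2/57)/(1/3420) = 120.

120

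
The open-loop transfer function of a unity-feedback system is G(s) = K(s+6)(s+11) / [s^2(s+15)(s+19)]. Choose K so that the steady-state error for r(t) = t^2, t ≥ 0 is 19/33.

G(s) has two factors of s in the denominator, so the system is type 2.
K_a = lim_{s→0} s^2·G(s) = K·6·11 / (15·19) = (22/95)·K.
e_ss = 2/K_a = 19/33 ⇒ K_a = 66/19 ⇒ K = (66/19)/(22/95) = 15.

15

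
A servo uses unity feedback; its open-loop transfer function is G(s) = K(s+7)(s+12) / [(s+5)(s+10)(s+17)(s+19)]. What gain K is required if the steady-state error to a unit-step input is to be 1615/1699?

10

System type = 0 (no poles at s=0).
K_p = lim_{s→0} G(s) = K·7·12 / (5·10·17·19) = (42/8075)·K.
e_ss = 1/(1 + K_p) = 1615/1699 ⇒ 1 + (42/8075)·K = 1699/1615 ⇒ K = 10.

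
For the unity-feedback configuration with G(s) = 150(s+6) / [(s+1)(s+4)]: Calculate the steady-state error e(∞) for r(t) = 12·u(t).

G(s) has no factors of s in the denominator, so the system is type 0.
K_p = lim_{s→0} G(s) = 150·6 / (1·4) = 225.
e_ss = 12/(1 + K_p) = 12/226 = 6/113.

6/113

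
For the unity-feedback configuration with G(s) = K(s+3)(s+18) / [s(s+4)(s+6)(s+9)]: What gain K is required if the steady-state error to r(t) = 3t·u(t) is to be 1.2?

10

The open loop has one pole at the origin → type 1 system.
K_v = lim_{s→0} s·G(s) = K·3·18 / (4·6·9) = 0.25·K.
e_ss = 3/K_v = 1.2 ⇒ K_v = 2.5 ⇒ K = 2.5/0.25 = 10.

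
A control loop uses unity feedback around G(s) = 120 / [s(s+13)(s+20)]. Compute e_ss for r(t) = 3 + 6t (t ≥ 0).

The open loop has one pole at the origin → type 1 system. Treating each term separately:
  • 3: tracked with zero error.
  • 6t: e_ss = 6/K_v with K_v=6/13 → 13.
Total e_ss = 13.

13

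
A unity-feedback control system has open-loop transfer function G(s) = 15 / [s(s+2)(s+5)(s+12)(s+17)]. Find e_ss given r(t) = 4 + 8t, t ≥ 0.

1088

The open loop has one pole at the origin → type 1 system. Treating each term separately:
  • 4: tracked with zero error.
  • 8t: e_ss = 8/K_v with K_v=1/136 → 1088.
Total e_ss = 1088.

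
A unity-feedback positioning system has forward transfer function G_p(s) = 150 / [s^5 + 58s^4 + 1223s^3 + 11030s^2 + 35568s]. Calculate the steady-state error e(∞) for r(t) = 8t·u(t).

1896.96

The denominator has no term below 35568s — 1 pole at s=0, type 1.
K_v = lim_{s→0} s·G_p(s) = 150 / 35568 = 25/5928.
e_ss = 8/K_v = 8/(25/5928) = 1896.96.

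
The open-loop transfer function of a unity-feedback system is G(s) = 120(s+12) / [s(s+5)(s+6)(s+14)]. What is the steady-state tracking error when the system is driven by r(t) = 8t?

The open loop has one pole at the origin → type 1 system.
K_v = lim_{s→0} s·G(s) = 120·12 / (5·6·14) = 24/7.
e_ss = 8/K_v = 8/(24/7) = 7/3.

7/3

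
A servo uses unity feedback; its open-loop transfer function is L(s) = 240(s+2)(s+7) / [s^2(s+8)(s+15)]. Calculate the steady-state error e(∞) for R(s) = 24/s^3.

Two free integrators in L(s): this is a type 2 system.
K_a = lim_{s→0} s^2·L(s) = 240·2·7 / (8·15) = 28.
r(t) = 12t^2 gives R(s) = 24/s^3.
e_ss = 24/K_a = 24/28 = 6/7.

6/7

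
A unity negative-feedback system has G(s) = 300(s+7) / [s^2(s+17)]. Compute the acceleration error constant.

System type = 2 (two poles at s=0).
K_a = lim_{s→0} s^2·G(s) = 300·7 / (17) = 2100/17.

2100/17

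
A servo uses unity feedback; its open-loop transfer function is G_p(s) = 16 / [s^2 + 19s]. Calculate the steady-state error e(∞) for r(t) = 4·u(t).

0

The denominator has no term below 19s — 1 pole at s=0, type 1.
A type-1 system has K_p = ∞, so it tracks a step input with zero steady-state error.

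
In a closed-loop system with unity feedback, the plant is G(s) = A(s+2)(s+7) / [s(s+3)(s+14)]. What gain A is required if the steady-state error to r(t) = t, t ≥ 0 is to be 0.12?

25

System type = 1 (one pole at s=0).
K_v = lim_{s→0} s·G(s) = A·2·7 / (3·14) = (1/3)·A.
e_ss = 1/K_v = 0.12 ⇒ K_v = 25/3 ⇒ A = (25/3)/(1/3) = 25.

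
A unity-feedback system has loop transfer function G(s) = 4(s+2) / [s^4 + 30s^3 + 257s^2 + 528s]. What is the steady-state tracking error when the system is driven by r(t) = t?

66

Lowest-order denominator term is 528s, so the open loop has 1 pole at the origin → type 1 system.
K_v = lim_{s→0} s·G(s) = 4·2 / 528 = 1/66.
e_ss = 1/K_v = 1/(1/66) = 66.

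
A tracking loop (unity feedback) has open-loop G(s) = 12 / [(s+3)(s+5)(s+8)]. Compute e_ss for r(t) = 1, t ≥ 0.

No free integrators in G(s): this is a type 0 system.
K_p = lim_{s→0} G(s) = 12 / (3·5·8) = 0.1.
e_ss = 1/(1 + K_p) = 1/1.1 = 10/11.

10/11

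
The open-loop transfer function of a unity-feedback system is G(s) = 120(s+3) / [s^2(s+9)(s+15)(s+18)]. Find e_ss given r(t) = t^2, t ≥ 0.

G(s) has two factors of s in the denominator, so the system is type 2.
K_a = lim_{s→0} s^2·G(s) = 120·3 / (9·15·18) = 4/27.
r(t) = t^2 gives R(s) = 2/s^3.
e_ss = 2/K_a = 2/(4/27) = 13.5.

13.5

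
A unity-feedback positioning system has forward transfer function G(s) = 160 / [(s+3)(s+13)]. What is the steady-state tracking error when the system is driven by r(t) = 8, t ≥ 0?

The open loop has no poles at the origin → type 0 system.
K_p = lim_{s→0} G(s) = 160 / (3·13) = 160/39.
e_ss = 8/(1 + K_p) = 8/(199/39) = 312/199.

312/199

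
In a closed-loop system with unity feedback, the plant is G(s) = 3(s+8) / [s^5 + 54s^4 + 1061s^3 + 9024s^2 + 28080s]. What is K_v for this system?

Factoring s from the denominator leaves a polynomial with constant term 28080, so the system is type 1.
K_v = lim_{s→0} s·G(s) = 3·8 / 28080 = 1/1170.

1/1170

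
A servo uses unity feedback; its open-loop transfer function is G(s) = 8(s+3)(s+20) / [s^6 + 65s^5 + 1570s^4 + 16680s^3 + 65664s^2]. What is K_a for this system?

The denominator has no term below 65664s^2 — 2 poles at s=0, type 2.
K_a = lim_{s→0} s^2·G(s) = 8·3·20 / 65664 = 5/684.

5/684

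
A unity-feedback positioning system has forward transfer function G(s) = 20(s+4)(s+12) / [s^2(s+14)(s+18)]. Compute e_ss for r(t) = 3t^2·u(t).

G(s) has two factors of s in the denominator, so the system is type 2.
K_a = lim_{s→0} s^2·G(s) = 20·4·12 / (14·18) = 80/21.
r(t) = 3t^2 gives R(s) = 6/s^3.
e_ss = 6/K_a = 6/(80/21) = 1.575.

1.575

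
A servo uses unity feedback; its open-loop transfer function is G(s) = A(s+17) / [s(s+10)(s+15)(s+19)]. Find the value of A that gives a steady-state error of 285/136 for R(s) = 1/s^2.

80

One free integrator in G(s): this is a type 1 system.
K_v = lim_{s→0} s·G(s) = A·17 / (10·15·19) = (17/2850)·A.
e_ss = 1/K_v = 285/136 ⇒ K_v = 136/285 ⇒ A = (136/285)/(17/2850) = 80.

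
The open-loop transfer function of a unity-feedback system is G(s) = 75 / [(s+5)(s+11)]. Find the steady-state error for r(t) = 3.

G(s) has no factors of s in the denominator, so the system is type 0.
K_p = lim_{s→0} G(s) = 75 / (5·11) = 15/11.
e_ss = 3/(1 + K_p) = 3/(26/11) = 33/26.

33/26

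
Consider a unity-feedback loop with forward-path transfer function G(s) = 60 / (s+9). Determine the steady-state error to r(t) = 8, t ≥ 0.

No free integrators in G(s): this is a type 0 system.
K_p = lim_{s→0} G(s) = 60 / (9) = 20/3.
e_ss = 8/(1 + K_p) = 8/(23/3) = 24/23.

24/23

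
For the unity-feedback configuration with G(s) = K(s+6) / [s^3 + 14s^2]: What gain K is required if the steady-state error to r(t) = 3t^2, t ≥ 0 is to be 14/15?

15

Lowest-order denominator term is 14s^2, so the open loop has 2 poles at the origin → type 2 system.
K_a = lim_{s→0} s^2·G(s) = K·6 / 14 = (3/7)·K.
e_ss = 6/K_a = 14/15 ⇒ K_a = 45/7 ⇒ K = (45/7)/(3/7) = 15.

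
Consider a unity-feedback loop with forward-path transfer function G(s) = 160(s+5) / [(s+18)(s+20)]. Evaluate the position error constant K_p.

20/9

The open loop has no poles at the origin → type 0 system.
K_p = lim_{s→0} G(s) = 160·5 / (18·20) = 20/9.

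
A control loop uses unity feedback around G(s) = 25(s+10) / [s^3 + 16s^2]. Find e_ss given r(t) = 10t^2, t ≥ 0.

Factoring s^2 from the denominator leaves a polynomial with constant term 16, so the system is type 2.
K_a = lim_{s→0} s^2·G(s) = 25·10 / 16 = 15.625.
r(t) = 10t^2 gives R(s) = 20/s^3.
e_ss = 20/K_a = 20/15.625 = 1.28.

1.28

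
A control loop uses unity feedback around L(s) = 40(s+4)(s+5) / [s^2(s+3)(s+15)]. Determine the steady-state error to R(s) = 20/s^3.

1.125

L(s) has two factors of s in the denominator, so the system is type 2.
K_a = lim_{s→0} s^2·L(s) = 40·4·5 / (3·15) = 160/9.
r(t) = 10t^2 gives R(s) = 20/s^3.
e_ss = 20/K_a = 20/(160/9) = 1.125.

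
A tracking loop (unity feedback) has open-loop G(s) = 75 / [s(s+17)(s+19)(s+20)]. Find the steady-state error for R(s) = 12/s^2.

1033.6

G(s) has one factor of s in the denominator, so the system is type 1.
K_v = lim_{s→0} s·G(s) = 75 / (17·19·20) = 15/1292.
e_ss = 12/K_v = 12/(15/1292) = 1033.6.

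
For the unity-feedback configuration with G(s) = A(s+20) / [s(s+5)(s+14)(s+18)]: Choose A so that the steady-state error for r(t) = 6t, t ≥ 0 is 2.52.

150

G(s) has one factor of s in the denominator, so the system is type 1.
K_v = lim_{s→0} s·G(s) = A·20 / (5·14·18) = (1/63)·A.
e_ss = 6/K_v = 2.52 ⇒ K_v = 50/21 ⇒ A = (50/21)/(1/63) = 150.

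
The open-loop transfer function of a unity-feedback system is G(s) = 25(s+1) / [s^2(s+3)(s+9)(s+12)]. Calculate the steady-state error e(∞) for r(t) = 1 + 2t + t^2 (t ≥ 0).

Two free integrators in G(s): this is a type 2 system. Taking each input component in turn:
  • 1: tracked with zero error.
  • 2t: tracked with zero error.
  • t^2: e_ss = 2/K_a with K_a=25/324 → 25.92.
Total e_ss = 25.92.

25.92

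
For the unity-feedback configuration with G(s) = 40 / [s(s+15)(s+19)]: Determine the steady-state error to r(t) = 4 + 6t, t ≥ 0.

One free integrator in G(s): this is a type 1 system. Treating each term separately:
  • 4: tracked with zero error.
  • 6t: e_ss = 6/K_v with K_v=8/57 → 42.75.
Total e_ss = 42.75.

42.75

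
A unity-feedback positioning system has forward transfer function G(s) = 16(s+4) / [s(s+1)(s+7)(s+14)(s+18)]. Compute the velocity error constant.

16/441

System type = 1 (one pole at s=0).
K_v = lim_{s→0} s·G(s) = 16·4 / (1·7·14·18) = 16/441.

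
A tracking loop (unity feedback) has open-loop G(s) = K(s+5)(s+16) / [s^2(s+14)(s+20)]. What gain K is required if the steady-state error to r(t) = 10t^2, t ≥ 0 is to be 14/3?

15

System type = 2 (two poles at s=0).
K_a = lim_{s→0} s^2·G(s) = K·5·16 / (14·20) = (2/7)·K.
e_ss = 20/K_a = 14/3 ⇒ K_a = 30/7 ⇒ K = (30/7)/(2/7) = 15.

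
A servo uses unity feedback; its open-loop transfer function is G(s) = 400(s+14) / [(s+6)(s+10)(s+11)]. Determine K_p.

280/33

The open loop has no poles at the origin → type 0 system.
K_p = lim_{s→0} G(s) = 400·14 / (6·10·11) = 280/33.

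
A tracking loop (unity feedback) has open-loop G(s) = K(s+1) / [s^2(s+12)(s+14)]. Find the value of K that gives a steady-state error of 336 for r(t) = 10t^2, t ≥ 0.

10

System type = 2 (two poles at s=0).
K_a = lim_{s→0} s^2·G(s) = K·1 / (12·14) = (1/168)·K.
e_ss = 20/K_a = 336 ⇒ K_a = 5/84 ⇒ K = (5/84)/(1/168) = 10.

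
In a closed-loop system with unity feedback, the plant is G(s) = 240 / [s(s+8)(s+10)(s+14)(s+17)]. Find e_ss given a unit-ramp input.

G(s) has one factor of s in the denominator, so the system is type 1.
K_v = lim_{s→0} s·G(s) = 240 / (8·10·14·17) = 3/238.
e_ss = 1/K_v = 1/(3/238) = 238/3.

238/3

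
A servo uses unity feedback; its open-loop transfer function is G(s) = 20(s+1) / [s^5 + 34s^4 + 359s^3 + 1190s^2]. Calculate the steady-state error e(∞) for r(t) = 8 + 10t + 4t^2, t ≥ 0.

The denominator has no term below 1190s^2 — 2 poles at s=0, type 2. Taking each input component in turn:
  • 8: tracked with zero error.
  • 10t: tracked with zero error.
  • 4t^2: e_ss = 8/K_a with K_a=2/119 → 476.
Total e_ss = 476.

476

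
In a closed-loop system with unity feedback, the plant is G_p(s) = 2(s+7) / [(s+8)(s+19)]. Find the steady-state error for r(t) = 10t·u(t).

The open loop has no poles at the origin → type 0 system.
K_v = lim_{s→0} s·G_p(s) = 0; the steady-state error to this ramp input grows without bound.

infinity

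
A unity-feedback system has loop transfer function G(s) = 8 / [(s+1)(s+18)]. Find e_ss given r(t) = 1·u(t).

G(s) has no factors of s in the denominator, so the system is type 0.
K_p = lim_{s→0} G(s) = 8 / (1·18) = 4/9.
e_ss = 1/(1 + K_p) = 1/(13/9) = 9/13.

9/13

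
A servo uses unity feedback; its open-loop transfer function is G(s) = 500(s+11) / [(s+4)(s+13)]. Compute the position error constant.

1375/13

G(s) has no factors of s in the denominator, so the system is type 0.
K_p = lim_{s→0} G(s) = 500·11 / (4·13) = 1375/13.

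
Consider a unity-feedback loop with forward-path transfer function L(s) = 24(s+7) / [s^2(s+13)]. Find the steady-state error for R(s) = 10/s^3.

System type = 2 (two poles at s=0).
K_a = lim_{s→0} s^2·L(s) = 24·7 / (13) = 168/13.
r(t) = 5t^2 gives R(s) = 10/s^3.
e_ss = 10/K_a = 10/(168/13) = 65/84.

65/84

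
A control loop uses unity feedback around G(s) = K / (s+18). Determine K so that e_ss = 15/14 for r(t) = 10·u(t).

150

System type = 0 (no poles at s=0).
K_p = lim_{s→0} G(s) = K / (18) = (1/18)·K.
e_ss = 10/(1 + K_p) = 15/14 ⇒ 1 + (1/18)·K = 28/3 ⇒ K = 150.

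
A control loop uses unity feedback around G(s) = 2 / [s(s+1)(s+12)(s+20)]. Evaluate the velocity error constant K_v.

1/120

System type = 1 (one pole at s=0).
K_v = lim_{s→0} s·G(s) = 2 / (1·12·20) = 1/120.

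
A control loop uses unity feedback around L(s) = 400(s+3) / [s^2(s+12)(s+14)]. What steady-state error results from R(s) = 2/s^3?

0.28

L(s) has two factors of s in the denominator, so the system is type 2.
K_a = lim_{s→0} s^2·L(s) = 400·3 / (12·14) = 50/7.
r(t) = t^2 gives R(s) = 2/s^3.
e_ss = 2/K_a = 2/(50/7) = 0.28.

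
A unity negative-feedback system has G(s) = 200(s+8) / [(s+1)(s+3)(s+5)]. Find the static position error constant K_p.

G(s) has no factors of s in the denominator, so the system is type 0.
K_p = lim_{s→0} G(s) = 200·8 / (1·3·5) = 320/3.

320/3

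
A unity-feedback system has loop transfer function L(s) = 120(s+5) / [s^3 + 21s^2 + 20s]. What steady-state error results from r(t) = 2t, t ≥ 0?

1/15

The denominator has no term below 20s — 1 pole at s=0, type 1.
K_v = lim_{s→0} s·L(s) = 120·5 / 20 = 30.
e_ss = 2/K_v = 2/30 = 1/15.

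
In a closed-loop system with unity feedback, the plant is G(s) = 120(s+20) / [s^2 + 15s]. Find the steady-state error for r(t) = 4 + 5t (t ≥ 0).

Lowest-order denominator term is 15s, so the open loop has 1 pole at the origin → type 1 system. By superposition:
  • 4: tracked with zero error.
  • 5t: e_ss = 5/K_v with K_v=160 → 1/32.
Total e_ss = 1/32.

1/32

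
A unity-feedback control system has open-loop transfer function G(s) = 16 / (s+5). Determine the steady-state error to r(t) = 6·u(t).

10/7

System type = 0 (no poles at s=0).
K_p = lim_{s→0} G(s) = 16 / (5) = 3.2.
e_ss = 6/(1 + K_p) = 6/4.2 = 10/7.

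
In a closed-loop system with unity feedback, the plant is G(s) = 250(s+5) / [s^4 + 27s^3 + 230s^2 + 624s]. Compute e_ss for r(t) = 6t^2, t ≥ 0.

infinity

Lowest-order denominator term is 624s, so the open loop has 1 pole at the origin → type 1 system.
For a type-1 system K_a = 0, so e_ss to a parabolic input is unbounded.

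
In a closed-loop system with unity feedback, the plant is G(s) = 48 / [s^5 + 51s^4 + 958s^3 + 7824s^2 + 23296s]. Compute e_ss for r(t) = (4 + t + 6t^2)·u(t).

infinity

Factoring s from the denominator leaves a polynomial with constant term 23296, so the system is type 1. Taking each input component in turn:
  • 4: tracked with zero error.
  • t: e_ss = 1/K_v with K_v=3/1456 → 1456/3.
  • 6t^2: a type-1 system cannot track it, e_ss → ∞.
The unbounded component dominates.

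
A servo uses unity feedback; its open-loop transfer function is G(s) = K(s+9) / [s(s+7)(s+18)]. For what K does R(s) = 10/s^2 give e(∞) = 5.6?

25

G(s) has one factor of s in the denominator, so the system is type 1.
K_v = lim_{s→0} s·G(s) = K·9 / (7·18) = (1/14)·K.
e_ss = 10/K_v = 5.6 ⇒ K_v = 25/14 ⇒ K = (25/14)/(1/14) = 25.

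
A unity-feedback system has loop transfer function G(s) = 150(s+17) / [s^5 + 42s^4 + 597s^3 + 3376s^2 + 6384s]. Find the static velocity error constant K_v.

425/1064

The denominator has no term below 6384s — 1 pole at s=0, type 1.
K_v = lim_{s→0} s·G(s) = 150·17 / 6384 = 425/1064.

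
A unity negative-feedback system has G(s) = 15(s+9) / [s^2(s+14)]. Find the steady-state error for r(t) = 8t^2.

224/135

System type = 2 (two poles at s=0).
K_a = lim_{s→0} s^2·G(s) = 15·9 / (14) = 135/14.
r(t) = 8t^2 gives R(s) = 16/s^3.
e_ss = 16/K_a = 16/(135/14) = 224/135.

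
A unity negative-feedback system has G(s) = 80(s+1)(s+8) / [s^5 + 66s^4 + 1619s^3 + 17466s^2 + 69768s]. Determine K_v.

80/8721

The denominator has no term below 69768s — 1 pole at s=0, type 1.
K_v = lim_{s→0} s·G(s) = 80·1·8 / 69768 = 80/8721.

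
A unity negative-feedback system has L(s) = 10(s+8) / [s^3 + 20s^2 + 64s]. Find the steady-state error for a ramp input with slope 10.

8

Lowest-order denominator term is 64s, so the open loop has 1 pole at the origin → type 1 system.
K_v = lim_{s→0} s·L(s) = 10·8 / 64 = 1.25.
e_ss = 10/K_v = 10/1.25 = 8.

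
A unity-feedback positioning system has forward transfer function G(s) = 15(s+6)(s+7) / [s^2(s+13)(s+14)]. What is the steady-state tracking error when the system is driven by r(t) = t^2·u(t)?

Two free integrators in G(s): this is a type 2 system.
K_a = lim_{s→0} s^2·G(s) = 15·6·7 / (13·14) = 45/13.
r(t) = t^2 gives R(s) = 2/s^3.
e_ss = 2/K_a = 2/(45/13) = 26/45.

26/45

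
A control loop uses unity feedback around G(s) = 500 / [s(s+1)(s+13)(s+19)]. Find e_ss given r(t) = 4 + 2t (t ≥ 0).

The open loop has one pole at the origin → type 1 system. By superposition:
  • 4: tracked with zero error.
  • 2t: e_ss = 2/K_v with K_v=500/247 → 0.988.
Total e_ss = 0.988.

0.988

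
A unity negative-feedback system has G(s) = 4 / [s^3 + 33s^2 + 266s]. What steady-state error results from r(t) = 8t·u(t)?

532

Lowest-order denominator term is 266s, so the open loop has 1 pole at the origin → type 1 system.
K_v = lim_{s→0} s·G(s) = 4 / 266 = 2/133.
e_ss = 8/K_v = 8/(2/133) = 532.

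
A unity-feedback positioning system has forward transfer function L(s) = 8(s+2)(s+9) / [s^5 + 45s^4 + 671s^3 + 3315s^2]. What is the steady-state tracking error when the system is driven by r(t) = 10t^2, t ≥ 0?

Factoring s^2 from the denominator leaves a polynomial with constant term 3315, so the system is type 2.
K_a = lim_{s→0} s^2·L(s) = 8·2·9 / 3315 = 48/1105.
r(t) = 10t^2 gives R(s) = 20/s^3.
e_ss = 20/K_a = 20/(48/1105) = 5525/12.

5525/12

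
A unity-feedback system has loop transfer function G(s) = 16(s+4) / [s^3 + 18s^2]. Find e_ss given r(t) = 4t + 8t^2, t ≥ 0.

4.5

The denominator has no term below 18s^2 — 2 poles at s=0, type 2. Treating each term separately:
  • 4t: tracked with zero error.
  • 8t^2: e_ss = 16/K_a with K_a=32/9 → 4.5.
Total e_ss = 4.5.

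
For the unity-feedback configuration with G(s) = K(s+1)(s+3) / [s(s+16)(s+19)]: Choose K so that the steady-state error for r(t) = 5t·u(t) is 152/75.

G(s) has one factor of s in the denominator, so the system is type 1.
K_v = lim_{s→0} s·G(s) = K·1·3 / (16·19) = (3/304)·K.
e_ss = 5/K_v = 152/75 ⇒ K_v = 375/152 ⇒ K = (375/152)/(3/304) = 250.

250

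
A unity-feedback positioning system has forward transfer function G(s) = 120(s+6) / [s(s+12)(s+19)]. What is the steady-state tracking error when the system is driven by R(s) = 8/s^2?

38/15

G(s) has one factor of s in the denominator, so the system is type 1.
K_v = lim_{s→0} s·G(s) = 120·6 / (12·19) = 60/19.
e_ss = 8/K_v = 8/(60/19) = 38/15.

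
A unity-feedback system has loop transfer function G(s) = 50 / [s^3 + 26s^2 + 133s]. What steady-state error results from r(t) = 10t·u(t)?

26.6

Lowest-order denominator term is 133s, so the open loop has 1 pole at the origin → type 1 system.
K_v = lim_{s→0} s·G(s) = 50 / 133 = 50/133.
e_ss = 10/K_v = 10/(50/133) = 26.6.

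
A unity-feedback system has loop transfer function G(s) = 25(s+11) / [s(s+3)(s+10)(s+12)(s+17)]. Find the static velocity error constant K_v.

One free integrator in G(s): this is a type 1 system.
K_v = lim_{s→0} s·G(s) = 25·11 / (3·10·12·17) = 55/1224.

55/1224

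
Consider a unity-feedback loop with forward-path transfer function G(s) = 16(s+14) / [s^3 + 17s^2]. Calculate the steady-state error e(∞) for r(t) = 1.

Lowest-order denominator term is 17s^2, so the open loop has 2 poles at the origin → type 2 system.
A type-2 system has K_p = ∞, so it tracks a step input with zero steady-state error.

0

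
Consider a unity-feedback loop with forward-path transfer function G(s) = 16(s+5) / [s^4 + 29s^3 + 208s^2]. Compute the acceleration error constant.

Factoring s^2 from the denominator leaves a polynomial with constant term 208, so the system is type 2.
K_a = lim_{s→0} s^2·G(s) = 16·5 / 208 = 5/13.

5/13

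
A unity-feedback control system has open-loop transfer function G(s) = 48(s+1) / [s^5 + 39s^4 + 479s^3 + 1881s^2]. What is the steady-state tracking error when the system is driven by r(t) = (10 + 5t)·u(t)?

0

The denominator has no term below 1881s^2 — 2 poles at s=0, type 2. By superposition:
  • 10: tracked with zero error.
  • 5t: tracked with zero error.
Total e_ss = 0.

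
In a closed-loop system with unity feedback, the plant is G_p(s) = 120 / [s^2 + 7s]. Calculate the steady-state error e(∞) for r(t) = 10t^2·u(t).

Lowest-order denominator term is 7s, so the open loop has 1 pole at the origin → type 1 system.
For a type-1 system K_a = 0, so e_ss to a parabolic input is unbounded.

infinity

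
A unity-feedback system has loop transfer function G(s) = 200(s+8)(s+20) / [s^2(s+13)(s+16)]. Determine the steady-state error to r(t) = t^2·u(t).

0.013

System type = 2 (two poles at s=0).
K_a = lim_{s→0} s^2·G(s) = 200·8·20 / (13·16) = 2000/13.
r(t) = t^2 gives R(s) = 2/s^3.
e_ss = 2/K_a = 2/(2000/13) = 0.013.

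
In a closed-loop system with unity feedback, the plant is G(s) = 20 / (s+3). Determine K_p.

G(s) has no factors of s in the denominator, so the system is type 0.
K_p = lim_{s→0} G(s) = 20 / (3) = 20/3.

20/3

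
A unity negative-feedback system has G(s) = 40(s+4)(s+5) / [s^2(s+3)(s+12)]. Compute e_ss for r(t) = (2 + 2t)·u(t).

G(s) has two factors of s in the denominator, so the system is type 2. Treating each term separately:
  • 2: tracked with zero error.
  • 2t: tracked with zero error.
Total e_ss = 0.

0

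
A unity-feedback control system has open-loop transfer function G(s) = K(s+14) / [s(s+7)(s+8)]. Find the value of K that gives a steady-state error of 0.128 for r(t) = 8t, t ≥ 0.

G(s) has one factor of s in the denominator, so the system is type 1.
K_v = lim_{s→0} s·G(s) = K·14 / (7·8) = 0.25·K.
e_ss = 8/K_v = 0.128 ⇒ K_v = 62.5 ⇒ K = 62.5/0.25 = 250.

250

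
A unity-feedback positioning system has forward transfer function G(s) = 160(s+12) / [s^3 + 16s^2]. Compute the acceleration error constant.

120

Factoring s^2 from the denominator leaves a polynomial with constant term 16, so the system is type 2.
K_a = lim_{s→0} s^2·G(s) = 160·12 / 16 = 120.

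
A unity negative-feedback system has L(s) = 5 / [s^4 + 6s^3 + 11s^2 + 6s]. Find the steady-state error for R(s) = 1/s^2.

1.2

Factoring s from the denominator leaves a polynomial with constant term 6, so the system is type 1.
K_v = lim_{s→0} s·L(s) = 5 / 6 = 5/6.
e_ss = 1/K_v = 1/(5/6) = 1.2.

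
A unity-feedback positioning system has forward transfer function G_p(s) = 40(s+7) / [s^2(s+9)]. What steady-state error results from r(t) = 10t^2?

9/14

Two free integrators in G_p(s): this is a type 2 system.
K_a = lim_{s→0} s^2·G_p(s) = 40·7 / (9) = 280/9.
r(t) = 10t^2 gives R(s) = 20/s^3.
e_ss = 20/K_a = 20/(280/9) = 9/14.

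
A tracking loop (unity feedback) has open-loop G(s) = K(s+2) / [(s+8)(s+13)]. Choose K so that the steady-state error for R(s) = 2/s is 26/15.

8

G(s) has no factors of s in the denominator, so the system is type 0.
K_p = lim_{s→0} G(s) = K·2 / (8·13) = (1/52)·K.
e_ss = 2/(1 + K_p) = 26/15 ⇒ 1 + (1/52)·K = 15/13 ⇒ K = 8.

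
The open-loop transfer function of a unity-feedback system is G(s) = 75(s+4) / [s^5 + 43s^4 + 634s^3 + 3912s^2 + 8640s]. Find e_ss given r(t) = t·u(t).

Factoring s from the denominator leaves a polynomial with constant term 8640, so the system is type 1.
K_v = lim_{s→0} s·G(s) = 75·4 / 8640 = 5/144.
e_ss = 1/K_v = 1/(5/144) = 28.8.

28.8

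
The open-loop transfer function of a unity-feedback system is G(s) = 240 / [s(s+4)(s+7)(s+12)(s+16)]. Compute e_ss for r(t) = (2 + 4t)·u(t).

System type = 1 (one pole at s=0). By superposition:
  • 2: tracked with zero error.
  • 4t: e_ss = 4/K_v with K_v=5/112 → 89.6.
Total e_ss = 89.6.

89.6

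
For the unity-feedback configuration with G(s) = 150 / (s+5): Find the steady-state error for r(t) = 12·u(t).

The open loop has no poles at the origin → type 0 system.
K_p = lim_{s→0} G(s) = 150 / (5) = 30.
e_ss = 12/(1 + K_p) = 12/31.

12/31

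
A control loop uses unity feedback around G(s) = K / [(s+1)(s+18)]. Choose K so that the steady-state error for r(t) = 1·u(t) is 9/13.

G(s) has no factors of s in the denominator, so the system is type 0.
K_p = lim_{s→0} G(s) = K / (1·18) = (1/18)·K.
e_ss = 1/(1 + K_p) = 9/13 ⇒ 1 + (1/18)·K = 13/9 ⇒ K = 8.

8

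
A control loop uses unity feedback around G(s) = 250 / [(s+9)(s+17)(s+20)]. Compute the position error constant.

The open loop has no poles at the origin → type 0 system.
K_p = lim_{s→0} G(s) = 250 / (9·17·20) = 25/306.

25/306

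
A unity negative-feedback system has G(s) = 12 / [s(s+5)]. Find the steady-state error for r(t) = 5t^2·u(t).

G(s) has one factor of s in the denominator, so the system is type 1.
K_a = lim_{s→0} s^2·G(s) = 0; the steady-state error to this parabolic input grows without bound.

infinity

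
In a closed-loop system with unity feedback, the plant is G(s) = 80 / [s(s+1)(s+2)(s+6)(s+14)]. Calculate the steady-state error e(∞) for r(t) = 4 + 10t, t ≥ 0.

21

One free integrator in G(s): this is a type 1 system. Treating each term separately:
  • 4: tracked with zero error.
  • 10t: e_ss = 10/K_v with K_v=10/21 → 21.
Total e_ss = 21.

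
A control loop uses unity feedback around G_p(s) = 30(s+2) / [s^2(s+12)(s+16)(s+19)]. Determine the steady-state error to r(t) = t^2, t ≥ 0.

G_p(s) has two factors of s in the denominator, so the system is type 2.
K_a = lim_{s→0} s^2·G_p(s) = 30·2 / (12·16·19) = 5/304.
r(t) = t^2 gives R(s) = 2/s^3.
e_ss = 2/K_a = 2/(5/304) = 121.6.

121.6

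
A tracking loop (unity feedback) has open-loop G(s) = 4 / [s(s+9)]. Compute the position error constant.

infinity

K_p = lim_{s→0} G(s); with 1 pole at the origin the limit diverges, so K_p = ∞.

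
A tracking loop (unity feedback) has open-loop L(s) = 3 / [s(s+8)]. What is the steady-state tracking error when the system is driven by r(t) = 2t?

L(s) has one factor of s in the denominator, so the system is type 1.
K_v = lim_{s→0} s·L(s) = 3 / (8) = 0.375.
e_ss = 2/K_v = 2/0.375 = 16/3.

16/3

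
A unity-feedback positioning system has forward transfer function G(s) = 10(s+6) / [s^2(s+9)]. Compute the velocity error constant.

K_v = lim_{s→0} s·G(s); with 2 poles at the origin the limit diverges, so K_v = ∞.

infinity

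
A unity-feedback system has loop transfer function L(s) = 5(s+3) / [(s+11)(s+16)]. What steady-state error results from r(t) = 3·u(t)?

528/191

No free integrators in L(s): this is a type 0 system.
K_p = lim_{s→0} L(s) = 5·3 / (11·16) = 15/176.
e_ss = 3/(1 + K_p) = 3/(191/176) = 528/191.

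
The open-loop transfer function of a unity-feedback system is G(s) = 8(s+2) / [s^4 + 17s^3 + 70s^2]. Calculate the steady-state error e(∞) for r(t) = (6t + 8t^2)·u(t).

70

Factoring s^2 from the denominator leaves a polynomial with constant term 70, so the system is type 2. Treating each term separately:
  • 6t: tracked with zero error.
  • 8t^2: e_ss = 16/K_a with K_a=8/35 → 70.
Total e_ss = 70.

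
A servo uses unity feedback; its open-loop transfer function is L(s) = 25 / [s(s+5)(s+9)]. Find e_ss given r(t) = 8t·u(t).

One free integrator in L(s): this is a type 1 system.
K_v = lim_{s→0} s·L(s) = 25 / (5·9) = 5/9.
e_ss = 8/K_v = 8/(5/9) = 14.4.

14.4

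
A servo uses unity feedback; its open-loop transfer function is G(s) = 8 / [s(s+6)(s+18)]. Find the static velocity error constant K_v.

G(s) has one factor of s in the denominator, so the system is type 1.
K_v = lim_{s→0} s·G(s) = 8 / (6·18) = 2/27.

2/27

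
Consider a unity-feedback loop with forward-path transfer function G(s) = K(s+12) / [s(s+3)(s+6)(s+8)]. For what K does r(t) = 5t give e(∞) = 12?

System type = 1 (one pole at s=0).
K_v = lim_{s→0} s·G(s) = K·12 / (3·6·8) = (1/12)·K.
e_ss = 5/K_v = 12 ⇒ K_v = 5/12 ⇒ K = (5/12)/(1/12) = 5.

5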